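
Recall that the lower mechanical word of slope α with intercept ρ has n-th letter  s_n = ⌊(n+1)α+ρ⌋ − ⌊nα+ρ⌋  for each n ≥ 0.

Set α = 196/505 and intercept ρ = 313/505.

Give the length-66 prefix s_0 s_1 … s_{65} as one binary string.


n=0: ⌊(1·196+313)/505⌋ − ⌊(0·196+313)/505⌋ = ⌊509/505⌋ − ⌊313/505⌋ = 1 − 0 = 1
n=1: ⌊(2·196+313)/505⌋ − ⌊(1·196+313)/505⌋ = ⌊705/505⌋ − ⌊509/505⌋ = 1 − 1 = 0
n=2: ⌊(3·196+313)/505⌋ − ⌊(2·196+313)/505⌋ = ⌊901/505⌋ − ⌊705/505⌋ = 1 − 1 = 0
n=3: ⌊(4·196+313)/505⌋ − ⌊(3·196+313)/505⌋ = ⌊1097/505⌋ − ⌊901/505⌋ = 2 − 1 = 1
n=4: ⌊(5·196+313)/505⌋ − ⌊(4·196+313)/505⌋ = ⌊1293/505⌋ − ⌊1097/505⌋ = 2 − 2 = 0
n=5: ⌊(6·196+313)/505⌋ − ⌊(5·196+313)/505⌋ = ⌊1489/505⌋ − ⌊1293/505⌋ = 2 − 2 = 0
n=6: ⌊(7·196+313)/505⌋ − ⌊(6·196+313)/505⌋ = ⌊1685/505⌋ − ⌊1489/505⌋ = 3 − 2 = 1
n=7: ⌊(8·196+313)/505⌋ − ⌊(7·196+313)/505⌋ = ⌊1881/505⌋ − ⌊1685/505⌋ = 3 − 3 = 0
n=8: ⌊(9·196+313)/505⌋ − ⌊(8·196+313)/505⌋ = ⌊2077/505⌋ − ⌊1881/505⌋ = 4 − 3 = 1
n=9: ⌊(10·196+313)/505⌋ − ⌊(9·196+313)/505⌋ = ⌊2273/505⌋ − ⌊2077/505⌋ = 4 − 4 = 0
n=10: ⌊(11·196+313)/505⌋ − ⌊(10·196+313)/505⌋ = ⌊2469/505⌋ − ⌊2273/505⌋ = 4 − 4 = 0
n=11: ⌊(12·196+313)/505⌋ − ⌊(11·196+313)/505⌋ = ⌊2665/505⌋ − ⌊2469/505⌋ = 5 − 4 = 1
n=12: ⌊(13·196+313)/505⌋ − ⌊(12·196+313)/505⌋ = ⌊2861/505⌋ − ⌊2665/505⌋ = 5 − 5 = 0
n=13: ⌊(14·196+313)/505⌋ − ⌊(13·196+313)/505⌋ = ⌊3057/505⌋ − ⌊2861/505⌋ = 6 − 5 = 1
n=14: ⌊(15·196+313)/505⌋ − ⌊(14·196+313)/505⌋ = ⌊3253/505⌋ − ⌊3057/505⌋ = 6 − 6 = 0
n=15: ⌊(16·196+313)/505⌋ − ⌊(15·196+313)/505⌋ = ⌊3449/505⌋ − ⌊3253/505⌋ = 6 − 6 = 0
n=16: ⌊(17·196+313)/505⌋ − ⌊(16·196+313)/505⌋ = ⌊3645/505⌋ − ⌊3449/505⌋ = 7 − 6 = 1
n=17: ⌊(18·196+313)/505⌋ − ⌊(17·196+313)/505⌋ = ⌊3841/505⌋ − ⌊3645/505⌋ = 7 − 7 = 0
n=18: ⌊(19·196+313)/505⌋ − ⌊(18·196+313)/505⌋ = ⌊4037/505⌋ − ⌊3841/505⌋ = 7 − 7 = 0
n=19: ⌊(20·196+313)/505⌋ − ⌊(19·196+313)/505⌋ = ⌊4233/505⌋ − ⌊4037/505⌋ = 8 − 7 = 1
n=20: ⌊(21·196+313)/505⌋ − ⌊(20·196+313)/505⌋ = ⌊4429/505⌋ − ⌊4233/505⌋ = 8 − 8 = 0
n=21: ⌊(22·196+313)/505⌋ − ⌊(21·196+313)/505⌋ = ⌊4625/505⌋ − ⌊4429/505⌋ = 9 − 8 = 1
n=22: ⌊(23·196+313)/505⌋ − ⌊(22·196+313)/505⌋ = ⌊4821/505⌋ − ⌊4625/505⌋ = 9 − 9 = 0
n=23: ⌊(24·196+313)/505⌋ − ⌊(23·196+313)/505⌋ = ⌊5017/505⌋ − ⌊4821/505⌋ = 9 − 9 = 0
n=24: ⌊(25·196+313)/505⌋ − ⌊(24·196+313)/505⌋ = ⌊5213/505⌋ − ⌊5017/505⌋ = 10 − 9 = 1
n=25: ⌊(26·196+313)/505⌋ − ⌊(25·196+313)/505⌋ = ⌊5409/505⌋ − ⌊5213/505⌋ = 10 − 10 = 0
n=26: ⌊(27·196+313)/505⌋ − ⌊(26·196+313)/505⌋ = ⌊5605/505⌋ − ⌊5409/505⌋ = 11 − 10 = 1
n=27: ⌊(28·196+313)/505⌋ − ⌊(27·196+313)/505⌋ = ⌊5801/505⌋ − ⌊5605/505⌋ = 11 − 11 = 0
n=28: ⌊(29·196+313)/505⌋ − ⌊(28·196+313)/505⌋ = ⌊5997/505⌋ − ⌊5801/505⌋ = 11 − 11 = 0
n=29: ⌊(30·196+313)/505⌋ − ⌊(29·196+313)/505⌋ = ⌊6193/505⌋ − ⌊5997/505⌋ = 12 − 11 = 1
n=30: ⌊(31·196+313)/505⌋ − ⌊(30·196+313)/505⌋ = ⌊6389/505⌋ − ⌊6193/505⌋ = 12 − 12 = 0
n=31: ⌊(32·196+313)/505⌋ − ⌊(31·196+313)/505⌋ = ⌊6585/505⌋ − ⌊6389/505⌋ = 13 − 12 = 1
n=32: ⌊(33·196+313)/505⌋ − ⌊(32·196+313)/505⌋ = ⌊6781/505⌋ − ⌊6585/505⌋ = 13 − 13 = 0
n=33: ⌊(34·196+313)/505⌋ − ⌊(33·196+313)/505⌋ = ⌊6977/505⌋ − ⌊6781/505⌋ = 13 − 13 = 0
n=34: ⌊(35·196+313)/505⌋ − ⌊(34·196+313)/505⌋ = ⌊7173/505⌋ − ⌊6977/505⌋ = 14 − 13 = 1
n=35: ⌊(36·196+313)/505⌋ − ⌊(35·196+313)/505⌋ = ⌊7369/505⌋ − ⌊7173/505⌋ = 14 − 14 = 0
n=36: ⌊(37·196+313)/505⌋ − ⌊(36·196+313)/505⌋ = ⌊7565/505⌋ − ⌊7369/505⌋ = 14 − 14 = 0
n=37: ⌊(38·196+313)/505⌋ − ⌊(37·196+313)/505⌋ = ⌊7761/505⌋ − ⌊7565/505⌋ = 15 − 14 = 1
n=38: ⌊(39·196+313)/505⌋ − ⌊(38·196+313)/505⌋ = ⌊7957/505⌋ − ⌊7761/505⌋ = 15 − 15 = 0
n=39: ⌊(40·196+313)/505⌋ − ⌊(39·196+313)/505⌋ = ⌊8153/505⌋ − ⌊7957/505⌋ = 16 − 15 = 1
n=40: ⌊(41·196+313)/505⌋ − ⌊(40·196+313)/505⌋ = ⌊8349/505⌋ − ⌊8153/505⌋ = 16 − 16 = 0
n=41: ⌊(42·196+313)/505⌋ − ⌊(41·196+313)/505⌋ = ⌊8545/505⌋ − ⌊8349/505⌋ = 16 − 16 = 0
n=42: ⌊(43·196+313)/505⌋ − ⌊(42·196+313)/505⌋ = ⌊8741/505⌋ − ⌊8545/505⌋ = 17 − 16 = 1
n=43: ⌊(44·196+313)/505⌋ − ⌊(43·196+313)/505⌋ = ⌊8937/505⌋ − ⌊8741/505⌋ = 17 − 17 = 0
n=44: ⌊(45·196+313)/505⌋ − ⌊(44·196+313)/505⌋ = ⌊9133/505⌋ − ⌊8937/505⌋ = 18 − 17 = 1
n=45: ⌊(46·196+313)/505⌋ − ⌊(45·196+313)/505⌋ = ⌊9329/505⌋ − ⌊9133/505⌋ = 18 − 18 = 0
n=46: ⌊(47·196+313)/505⌋ − ⌊(46·196+313)/505⌋ = ⌊9525/505⌋ − ⌊9329/505⌋ = 18 − 18 = 0
n=47: ⌊(48·196+313)/505⌋ − ⌊(47·196+313)/505⌋ = ⌊9721/505⌋ − ⌊9525/505⌋ = 19 − 18 = 1
n=48: ⌊(49·196+313)/505⌋ − ⌊(48·196+313)/505⌋ = ⌊9917/505⌋ − ⌊9721/505⌋ = 19 − 19 = 0
n=49: ⌊(50·196+313)/505⌋ − ⌊(49·196+313)/505⌋ = ⌊10113/505⌋ − ⌊9917/505⌋ = 20 − 19 = 1
n=50: ⌊(51·196+313)/505⌋ − ⌊(50·196+313)/505⌋ = ⌊10309/505⌋ − ⌊10113/505⌋ = 20 − 20 = 0
n=51: ⌊(52·196+313)/505⌋ − ⌊(51·196+313)/505⌋ = ⌊10505/505⌋ − ⌊10309/505⌋ = 20 − 20 = 0
n=52: ⌊(53·196+313)/505⌋ − ⌊(52·196+313)/505⌋ = ⌊10701/505⌋ − ⌊10505/505⌋ = 21 − 20 = 1
n=53: ⌊(54·196+313)/505⌋ − ⌊(53·196+313)/505⌋ = ⌊10897/505⌋ − ⌊10701/505⌋ = 21 − 21 = 0
n=54: ⌊(55·196+313)/505⌋ − ⌊(54·196+313)/505⌋ = ⌊11093/505⌋ − ⌊10897/505⌋ = 21 − 21 = 0
n=55: ⌊(56·196+313)/505⌋ − ⌊(55·196+313)/505⌋ = ⌊11289/505⌋ − ⌊11093/505⌋ = 22 − 21 = 1
n=56: ⌊(57·196+313)/505⌋ − ⌊(56·196+313)/505⌋ = ⌊11485/505⌋ − ⌊11289/505⌋ = 22 − 22 = 0
n=57: ⌊(58·196+313)/505⌋ − ⌊(57·196+313)/505⌋ = ⌊11681/505⌋ − ⌊11485/505⌋ = 23 − 22 = 1
n=58: ⌊(59·196+313)/505⌋ − ⌊(58·196+313)/505⌋ = ⌊11877/505⌋ − ⌊11681/505⌋ = 23 − 23 = 0
n=59: ⌊(60·196+313)/505⌋ − ⌊(59·196+313)/505⌋ = ⌊12073/505⌋ − ⌊11877/505⌋ = 23 − 23 = 0
n=60: ⌊(61·196+313)/505⌋ − ⌊(60·196+313)/505⌋ = ⌊12269/505⌋ − ⌊12073/505⌋ = 24 − 23 = 1
n=61: ⌊(62·196+313)/505⌋ − ⌊(61·196+313)/505⌋ = ⌊12465/505⌋ − ⌊12269/505⌋ = 24 − 24 = 0
n=62: ⌊(63·196+313)/505⌋ − ⌊(62·196+313)/505⌋ = ⌊12661/505⌋ − ⌊12465/505⌋ = 25 − 24 = 1
n=63: ⌊(64·196+313)/505⌋ − ⌊(63·196+313)/505⌋ = ⌊12857/505⌋ − ⌊12661/505⌋ = 25 − 25 = 0
n=64: ⌊(65·196+313)/505⌋ − ⌊(64·196+313)/505⌋ = ⌊13053/505⌋ − ⌊12857/505⌋ = 25 − 25 = 0
n=65: ⌊(66·196+313)/505⌋ − ⌊(65·196+313)/505⌋ = ⌊13249/505⌋ − ⌊13053/505⌋ = 26 − 25 = 1

100100101001010010010100101001010010010100101001010010010100101001


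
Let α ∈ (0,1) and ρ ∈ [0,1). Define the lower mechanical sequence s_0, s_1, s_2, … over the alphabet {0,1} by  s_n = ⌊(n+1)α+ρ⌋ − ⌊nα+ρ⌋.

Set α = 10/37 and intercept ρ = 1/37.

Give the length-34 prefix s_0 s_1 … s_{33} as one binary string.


0001000100100010001000100100010001

n=0: ⌊(1·10+1)/37⌋ − ⌊(0·10+1)/37⌋ = ⌊11/37⌋ − ⌊1/37⌋ = 0 − 0 = 0
n=1: ⌊(2·10+1)/37⌋ − ⌊(1·10+1)/37⌋ = ⌊21/37⌋ − ⌊11/37⌋ = 0 − 0 = 0
n=2: ⌊(3·10+1)/37⌋ − ⌊(2·10+1)/37⌋ = ⌊31/37⌋ − ⌊21/37⌋ = 0 − 0 = 0
n=3: ⌊(4·10+1)/37⌋ − ⌊(3·10+1)/37⌋ = ⌊41/37⌋ − ⌊31/37⌋ = 1 − 0 = 1
n=4: ⌊(5·10+1)/37⌋ − ⌊(4·10+1)/37⌋ = ⌊51/37⌋ − ⌊41/37⌋ = 1 − 1 = 0
n=5: ⌊(6·10+1)/37⌋ − ⌊(5·10+1)/37⌋ = ⌊61/37⌋ − ⌊51/37⌋ = 1 − 1 = 0
n=6: ⌊(7·10+1)/37⌋ − ⌊(6·10+1)/37⌋ = ⌊71/37⌋ − ⌊61/37⌋ = 1 − 1 = 0
n=7: ⌊(8·10+1)/37⌋ − ⌊(7·10+1)/37⌋ = ⌊81/37⌋ − ⌊71/37⌋ = 2 − 1 = 1
n=8: ⌊(9·10+1)/37⌋ − ⌊(8·10+1)/37⌋ = ⌊91/37⌋ − ⌊81/37⌋ = 2 − 2 = 0
n=9: ⌊(10·10+1)/37⌋ − ⌊(9·10+1)/37⌋ = ⌊101/37⌋ − ⌊91/37⌋ = 2 − 2 = 0
n=10: ⌊(11·10+1)/37⌋ − ⌊(10·10+1)/37⌋ = ⌊111/37⌋ − ⌊101/37⌋ = 3 − 2 = 1
n=11: ⌊(12·10+1)/37⌋ − ⌊(11·10+1)/37⌋ = ⌊121/37⌋ − ⌊111/37⌋ = 3 − 3 = 0
n=12: ⌊(13·10+1)/37⌋ − ⌊(12·10+1)/37⌋ = ⌊131/37⌋ − ⌊121/37⌋ = 3 − 3 = 0
n=13: ⌊(14·10+1)/37⌋ − ⌊(13·10+1)/37⌋ = ⌊141/37⌋ − ⌊131/37⌋ = 3 − 3 = 0
n=14: ⌊(15·10+1)/37⌋ − ⌊(14·10+1)/37⌋ = ⌊151/37⌋ − ⌊141/37⌋ = 4 − 3 = 1
n=15: ⌊(16·10+1)/37⌋ − ⌊(15·10+1)/37⌋ = ⌊161/37⌋ − ⌊151/37⌋ = 4 − 4 = 0
n=16: ⌊(17·10+1)/37⌋ − ⌊(16·10+1)/37⌋ = ⌊171/37⌋ − ⌊161/37⌋ = 4 − 4 = 0
n=17: ⌊(18·10+1)/37⌋ − ⌊(17·10+1)/37⌋ = ⌊181/37⌋ − ⌊171/37⌋ = 4 − 4 = 0
n=18: ⌊(19·10+1)/37⌋ − ⌊(18·10+1)/37⌋ = ⌊191/37⌋ − ⌊181/37⌋ = 5 − 4 = 1
n=19: ⌊(20·10+1)/37⌋ − ⌊(19·10+1)/37⌋ = ⌊201/37⌋ − ⌊191/37⌋ = 5 − 5 = 0
n=20: ⌊(21·10+1)/37⌋ − ⌊(20·10+1)/37⌋ = ⌊211/37⌋ − ⌊201/37⌋ = 5 − 5 = 0
n=21: ⌊(22·10+1)/37⌋ − ⌊(21·10+1)/37⌋ = ⌊221/37⌋ − ⌊211/37⌋ = 5 − 5 = 0
n=22: ⌊(23·10+1)/37⌋ − ⌊(22·10+1)/37⌋ = ⌊231/37⌋ − ⌊221/37⌋ = 6 − 5 = 1
n=23: ⌊(24·10+1)/37⌋ − ⌊(23·10+1)/37⌋ = ⌊241/37⌋ − ⌊231/37⌋ = 6 − 6 = 0
n=24: ⌊(25·10+1)/37⌋ − ⌊(24·10+1)/37⌋ = ⌊251/37⌋ − ⌊241/37⌋ = 6 − 6 = 0
n=25: ⌊(26·10+1)/37⌋ − ⌊(25·10+1)/37⌋ = ⌊261/37⌋ − ⌊251/37⌋ = 7 − 6 = 1
n=26: ⌊(27·10+1)/37⌋ − ⌊(26·10+1)/37⌋ = ⌊271/37⌋ − ⌊261/37⌋ = 7 − 7 = 0
n=27: ⌊(28·10+1)/37⌋ − ⌊(27·10+1)/37⌋ = ⌊281/37⌋ − ⌊271/37⌋ = 7 − 7 = 0
n=28: ⌊(29·10+1)/37⌋ − ⌊(28·10+1)/37⌋ = ⌊291/37⌋ − ⌊281/37⌋ = 7 − 7 = 0
n=29: ⌊(30·10+1)/37⌋ − ⌊(29·10+1)/37⌋ = ⌊301/37⌋ − ⌊291/37⌋ = 8 − 7 = 1
n=30: ⌊(31·10+1)/37⌋ − ⌊(30·10+1)/37⌋ = ⌊311/37⌋ − ⌊301/37⌋ = 8 − 8 = 0
n=31: ⌊(32·10+1)/37⌋ − ⌊(31·10+1)/37⌋ = ⌊321/37⌋ − ⌊311/37⌋ = 8 − 8 = 0
n=32: ⌊(33·10+1)/37⌋ − ⌊(32·10+1)/37⌋ = ⌊331/37⌋ − ⌊321/37⌋ = 8 − 8 = 0
n=33: ⌊(34·10+1)/37⌋ − ⌊(33·10+1)/37⌋ = ⌊341/37⌋ − ⌊331/37⌋ = 9 − 8 = 1


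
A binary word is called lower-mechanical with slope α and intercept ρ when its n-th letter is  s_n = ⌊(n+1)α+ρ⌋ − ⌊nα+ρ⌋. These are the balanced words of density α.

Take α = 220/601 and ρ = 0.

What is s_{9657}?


0

(n+1)α + ρ = (9658·220) / 601 = 2124760/601
nα + ρ     = (9657·220) / 601 = 2124540/601
⌊2124760/601⌋ = 3535,  ⌊2124540/601⌋ = 3535
s_{9657} = 3535 − 3535 = 0


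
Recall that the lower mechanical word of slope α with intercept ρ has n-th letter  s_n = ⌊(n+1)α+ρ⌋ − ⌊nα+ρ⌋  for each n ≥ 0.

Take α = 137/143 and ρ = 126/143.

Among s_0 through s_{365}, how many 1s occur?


351

#1s = Σ_{n=0}^{365} s_n = Σ_{n=0}^{365} (⌊(n+1)α+ρ⌋ − ⌊nα+ρ⌋)
the sum telescopes: every ⌊nα+ρ⌋ with 0 < n < 366 appears once with + and once with −, leaving ⌊366α+ρ⌋ − ⌊0·α+ρ⌋
366α + ρ = (366·137 + 126) / 143 = 50268/143
ρ = 126/143
⌊50268/143⌋ = 351,  ⌊126/143⌋ = 0
#1s = 351 − 0 = 351


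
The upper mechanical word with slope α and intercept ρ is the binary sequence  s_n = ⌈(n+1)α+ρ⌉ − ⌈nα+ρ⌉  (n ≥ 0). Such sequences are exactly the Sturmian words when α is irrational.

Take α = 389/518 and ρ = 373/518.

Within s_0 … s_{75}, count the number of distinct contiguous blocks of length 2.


t_n = ⌈(n·389+373)/518⌉ for n = 0 … 76:
  n=0…9: ⌈373/518⌉=1 ⌈762/518⌉=2 ⌈1151/518⌉=3 ⌈1540/518⌉=3 ⌈1929/518⌉=4 ⌈2318/518⌉=5 ⌈2707/518⌉=6 ⌈3096/518⌉=6 ⌈3485/518⌉=7 ⌈3874/518⌉=8
  n=10…19: ⌈4263/518⌉=9 ⌈4652/518⌉=9 ⌈5041/518⌉=10 ⌈5430/518⌉=11 ⌈5819/518⌉=12 ⌈6208/518⌉=12 ⌈6597/518⌉=13 ⌈6986/518⌉=14 ⌈7375/518⌉=15 ⌈7764/518⌉=15
  n=20…29: ⌈8153/518⌉=16 ⌈8542/518⌉=17 ⌈8931/518⌉=18 ⌈9320/518⌉=18 ⌈9709/518⌉=19 ⌈10098/518⌉=20 ⌈10487/518⌉=21 ⌈10876/518⌉=21 ⌈11265/518⌉=22 ⌈11654/518⌉=23
  n=30…39: ⌈12043/518⌉=24 ⌈12432/518⌉=24 ⌈12821/518⌉=25 ⌈13210/518⌉=26 ⌈13599/518⌉=27 ⌈13988/518⌉=28 ⌈14377/518⌉=28 ⌈14766/518⌉=29 ⌈15155/518⌉=30 ⌈15544/518⌉=31
  n=40…49: ⌈15933/518⌉=31 ⌈16322/518⌉=32 ⌈16711/518⌉=33 ⌈17100/518⌉=34 ⌈17489/518⌉=34 ⌈17878/518⌉=35 ⌈18267/518⌉=36 ⌈18656/518⌉=37 ⌈19045/518⌉=37 ⌈19434/518⌉=38
  n=50…59: ⌈19823/518⌉=39 ⌈20212/518⌉=40 ⌈20601/518⌉=40 ⌈20990/518⌉=41 ⌈21379/518⌉=42 ⌈21768/518⌉=43 ⌈22157/518⌉=43 ⌈22546/518⌉=44 ⌈22935/518⌉=45 ⌈23324/518⌉=46
  n=60…69: ⌈23713/518⌉=46 ⌈24102/518⌉=47 ⌈24491/518⌉=48 ⌈24880/518⌉=49 ⌈25269/518⌉=49 ⌈25658/518⌉=50 ⌈26047/518⌉=51 ⌈26436/518⌉=52 ⌈26825/518⌉=52 ⌈27214/518⌉=53
  n=70…76: ⌈27603/518⌉=54 ⌈27992/518⌉=55 ⌈28381/518⌉=55 ⌈28770/518⌉=56 ⌈29159/518⌉=57 ⌈29548/518⌉=58 ⌈29937/518⌉=58
s_n = t_(n+1) − t_n for n = 0 … 75 gives
prefix = 1101110111011101110111011101110111101110111011101110111011101110111011101110
slide a length-2 window over [0..1] … [74..75] (75 windows); first occurrence of each distinct factor:
  [  0..  1] 11
  [  1..  2] 10
  [  2..  3] 01
  (the other 72 windows repeat one of these)
distinct factors: {01, 10, 11}
count = 3  (Sturmian bound for length 2 is 3)

3


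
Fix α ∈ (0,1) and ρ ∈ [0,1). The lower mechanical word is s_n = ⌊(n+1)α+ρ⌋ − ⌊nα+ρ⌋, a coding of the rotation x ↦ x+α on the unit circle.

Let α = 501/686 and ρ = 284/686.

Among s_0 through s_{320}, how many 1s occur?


#1s = Σ_{n=0}^{320} s_n = Σ_{n=0}^{320} (⌊(n+1)α+ρ⌋ − ⌊nα+ρ⌋)
the sum telescopes: every ⌊nα+ρ⌋ with 0 < n < 321 appears once with + and once with −, leaving ⌊321α+ρ⌋ − ⌊0·α+ρ⌋
321α + ρ = (321·501 + 284) / 686 = 161105/686
ρ = 284/686
⌊161105/686⌋ = 234,  ⌊284/686⌋ = 0
#1s = 234 − 0 = 234

234


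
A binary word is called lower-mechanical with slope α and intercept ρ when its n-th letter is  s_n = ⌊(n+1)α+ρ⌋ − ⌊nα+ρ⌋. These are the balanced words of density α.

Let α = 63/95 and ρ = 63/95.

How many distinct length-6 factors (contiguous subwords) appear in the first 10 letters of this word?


t_n = ⌊(n·63+63)/95⌋ for n = 0 … 10:
  n=0…9: ⌊63/95⌋=0 ⌊126/95⌋=1 ⌊189/95⌋=1 ⌊252/95⌋=2 ⌊315/95⌋=3 ⌊378/95⌋=3 ⌊441/95⌋=4 ⌊504/95⌋=5 ⌊567/95⌋=5 ⌊630/95⌋=6
  n=10: ⌊693/95⌋=7
s_n = t_(n+1) − t_n for n = 0 … 9 gives
prefix = 1011011011
slide a length-6 window over [0..5] … [4..9] (5 windows); first occurrence of each distinct factor:
  [  0..  5] 101101
  [  1..  6] 011011
  [  2..  7] 110110
  (the other 2 windows repeat one of these)
distinct factors: {011011, 101101, 110110}
count = 3  (Sturmian bound for length 6 is 7)

3


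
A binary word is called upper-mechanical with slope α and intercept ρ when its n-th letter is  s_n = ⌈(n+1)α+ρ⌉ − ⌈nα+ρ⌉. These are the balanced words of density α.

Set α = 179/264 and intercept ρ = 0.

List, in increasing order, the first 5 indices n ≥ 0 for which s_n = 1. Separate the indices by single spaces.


0 1 2 4 5

n=0: ⌈179/264⌉−⌈0/264⌉ = 1−0 = 1  ← one
n=1: ⌈358/264⌉−⌈179/264⌉ = 2−1 = 1  ← one
n=2: ⌈537/264⌉−⌈358/264⌉ = 3−2 = 1  ← one
n=3: ⌈716/264⌉−⌈537/264⌉ = 3−3 = 0
n=4: ⌈895/264⌉−⌈716/264⌉ = 4−3 = 1  ← one
n=5: ⌈1074/264⌉−⌈895/264⌉ = 5−4 = 1  ← one
positions of the first 5 ones: 0 1 2 4 5


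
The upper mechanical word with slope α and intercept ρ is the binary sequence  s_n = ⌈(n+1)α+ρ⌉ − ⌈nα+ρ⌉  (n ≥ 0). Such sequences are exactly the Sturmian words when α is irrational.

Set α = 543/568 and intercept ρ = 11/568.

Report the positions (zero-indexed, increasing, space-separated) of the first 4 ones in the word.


1 2 3 4

n=0: ⌈554/568⌉−⌈11/568⌉ = 1−1 = 0
n=1: ⌈1097/568⌉−⌈554/568⌉ = 2−1 = 1  ← one
n=2: ⌈1640/568⌉−⌈1097/568⌉ = 3−2 = 1  ← one
n=3: ⌈2183/568⌉−⌈1640/568⌉ = 4−3 = 1  ← one
n=4: ⌈2726/568⌉−⌈2183/568⌉ = 5−4 = 1  ← one
positions of the first 4 ones: 1 2 3 4


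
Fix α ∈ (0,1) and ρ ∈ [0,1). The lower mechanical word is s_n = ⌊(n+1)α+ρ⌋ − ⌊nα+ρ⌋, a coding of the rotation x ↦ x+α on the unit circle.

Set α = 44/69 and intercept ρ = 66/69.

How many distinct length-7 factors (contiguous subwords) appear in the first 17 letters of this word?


8

t_n = ⌊(n·44+66)/69⌋ for n = 0 … 17:
  n=0…9: ⌊66/69⌋=0 ⌊110/69⌋=1 ⌊154/69⌋=2 ⌊198/69⌋=2 ⌊242/69⌋=3 ⌊286/69⌋=4 ⌊330/69⌋=4 ⌊374/69⌋=5 ⌊418/69⌋=6 ⌊462/69⌋=6
  n=10…17: ⌊506/69⌋=7 ⌊550/69⌋=7 ⌊594/69⌋=8 ⌊638/69⌋=9 ⌊682/69⌋=9 ⌊726/69⌋=10 ⌊770/69⌋=11 ⌊814/69⌋=11
s_n = t_(n+1) − t_n for n = 0 … 16 gives
prefix = 11011011010110110
slide a length-7 window over [0..6] … [10..16] (11 windows); first occurrence of each distinct factor:
  [  0..  6] 1101101
  [  1..  7] 1011011
  [  2..  8] 0110110
  [  4.. 10] 1011010
  [  5.. 11] 0110101
  [  6.. 12] 1101011
  [  7.. 13] 1010110
  [  8.. 14] 0101101
  (the other 3 windows repeat one of these)
distinct factors: {0101101, 0110101, 0110110, 1010110, 1011010, 1011011, 1101011, 1101101}
count = 8  (Sturmian bound for length 7 is 8)


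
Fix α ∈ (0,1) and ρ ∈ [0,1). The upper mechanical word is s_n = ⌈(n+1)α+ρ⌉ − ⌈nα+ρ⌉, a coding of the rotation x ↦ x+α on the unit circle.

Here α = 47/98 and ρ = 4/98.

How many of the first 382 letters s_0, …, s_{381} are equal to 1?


#1s = Σ_{n=0}^{381} s_n = Σ_{n=0}^{381} (⌈(n+1)α+ρ⌉ − ⌈nα+ρ⌉)
the sum telescopes: every ⌈nα+ρ⌉ with 0 < n < 382 appears once with + and once with −, leaving ⌈382α+ρ⌉ − ⌈0·α+ρ⌉
382α + ρ = (382·47 + 4) / 98 = 17958/98
ρ = 4/98
⌈17958/98⌉ = 184,  ⌈4/98⌉ = 1
#1s = 184 − 1 = 183

183


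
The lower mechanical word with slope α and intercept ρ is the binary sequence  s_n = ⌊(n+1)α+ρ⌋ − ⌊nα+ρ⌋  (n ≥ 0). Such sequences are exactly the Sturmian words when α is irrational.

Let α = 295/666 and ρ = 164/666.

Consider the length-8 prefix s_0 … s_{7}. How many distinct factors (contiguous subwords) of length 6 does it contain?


3

t_n = ⌊(n·295+164)/666⌋ for n = 0 … 8:
  n=0…8: ⌊164/666⌋=0 ⌊459/666⌋=0 ⌊754/666⌋=1 ⌊1049/666⌋=1 ⌊1344/666⌋=2 ⌊1639/666⌋=2 ⌊1934/666⌋=2 ⌊2229/666⌋=3 ⌊2524/666⌋=3
s_n = t_(n+1) − t_n for n = 0 … 7 gives
prefix = 01010010
slide a length-6 window over [0..5] … [2..7] (3 windows); first occurrence of each distinct factor:
  [  0..  5] 010100
  [  1..  6] 101001
  [  2..  7] 010010
distinct factors: {010010, 010100, 101001}
count = 3  (Sturmian bound for length 6 is 7)


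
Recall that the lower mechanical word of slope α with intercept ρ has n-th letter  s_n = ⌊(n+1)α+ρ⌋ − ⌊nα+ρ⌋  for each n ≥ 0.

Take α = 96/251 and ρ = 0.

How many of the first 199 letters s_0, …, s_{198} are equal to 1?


#1s = Σ_{n=0}^{198} s_n = Σ_{n=0}^{198} (⌊(n+1)α+ρ⌋ − ⌊nα+ρ⌋)
the sum telescopes: every ⌊nα+ρ⌋ with 0 < n < 199 appears once with + and once with −, leaving ⌊199α+ρ⌋ − ⌊0·α+ρ⌋
199α + ρ = (199·96) / 251 = 19104/251
ρ = 0/251
⌊19104/251⌋ = 76,  ⌊0/251⌋ = 0
#1s = 76 − 0 = 76

76


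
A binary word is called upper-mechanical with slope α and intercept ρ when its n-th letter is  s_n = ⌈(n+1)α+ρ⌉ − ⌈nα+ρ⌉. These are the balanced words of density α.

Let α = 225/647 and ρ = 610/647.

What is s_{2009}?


(n+1)α + ρ = (2010·225 + 610) / 647 = 452860/647
nα + ρ     = (2009·225 + 610) / 647 = 452635/647
⌈452860/647⌉ = 700,  ⌈452635/647⌉ = 700
s_{2009} = 700 − 700 = 0

0


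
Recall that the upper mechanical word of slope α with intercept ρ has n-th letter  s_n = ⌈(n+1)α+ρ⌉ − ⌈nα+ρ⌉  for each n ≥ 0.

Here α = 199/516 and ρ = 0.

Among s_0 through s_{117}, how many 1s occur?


46

#1s = Σ_{n=0}^{117} s_n = Σ_{n=0}^{117} (⌈(n+1)α+ρ⌉ − ⌈nα+ρ⌉)
the sum telescopes: every ⌈nα+ρ⌉ with 0 < n < 118 appears once with + and once with −, leaving ⌈118α+ρ⌉ − ⌈0·α+ρ⌉
118α + ρ = (118·199) / 516 = 23482/516
ρ = 0/516
⌈23482/516⌉ = 46,  ⌈0/516⌉ = 0
#1s = 46 − 0 = 46


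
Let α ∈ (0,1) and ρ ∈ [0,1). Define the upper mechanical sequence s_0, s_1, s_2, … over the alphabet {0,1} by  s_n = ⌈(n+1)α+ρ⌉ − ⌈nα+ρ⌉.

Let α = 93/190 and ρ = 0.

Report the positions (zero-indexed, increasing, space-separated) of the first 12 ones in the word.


0 2 4 6 8 10 12 14 16 18 20 22

n=0: ⌈93/190⌉−⌈0/190⌉ = 1−0 = 1  ← one
n=1: ⌈186/190⌉−⌈93/190⌉ = 1−1 = 0
n=2: ⌈279/190⌉−⌈186/190⌉ = 2−1 = 1  ← one
n=3: ⌈372/190⌉−⌈279/190⌉ = 2−2 = 0
n=4: ⌈465/190⌉−⌈372/190⌉ = 3−2 = 1  ← one
n=5: ⌈558/190⌉−⌈465/190⌉ = 3−3 = 0
n=6: ⌈651/190⌉−⌈558/190⌉ = 4−3 = 1  ← one
n=7: ⌈744/190⌉−⌈651/190⌉ = 4−4 = 0
n=8: ⌈837/190⌉−⌈744/190⌉ = 5−4 = 1  ← one
n=9: ⌈930/190⌉−⌈837/190⌉ = 5−5 = 0
n=10: ⌈1023/190⌉−⌈930/190⌉ = 6−5 = 1  ← one
n=11: ⌈1116/190⌉−⌈1023/190⌉ = 6−6 = 0
n=12: ⌈1209/190⌉−⌈1116/190⌉ = 7−6 = 1  ← one
n=13: ⌈1302/190⌉−⌈1209/190⌉ = 7−7 = 0
n=14: ⌈1395/190⌉−⌈1302/190⌉ = 8−7 = 1  ← one
n=15: ⌈1488/190⌉−⌈1395/190⌉ = 8−8 = 0
n=16: ⌈1581/190⌉−⌈1488/190⌉ = 9−8 = 1  ← one
n=17: ⌈1674/190⌉−⌈1581/190⌉ = 9−9 = 0
n=18: ⌈1767/190⌉−⌈1674/190⌉ = 10−9 = 1  ← one
n=19: ⌈1860/190⌉−⌈1767/190⌉ = 10−10 = 0
n=20: ⌈1953/190⌉−⌈1860/190⌉ = 11−10 = 1  ← one
n=21: ⌈2046/190⌉−⌈1953/190⌉ = 11−11 = 0
n=22: ⌈2139/190⌉−⌈2046/190⌉ = 12−11 = 1  ← one
positions of the first 12 ones: 0 2 4 6 8 10 12 14 16 18 20 22


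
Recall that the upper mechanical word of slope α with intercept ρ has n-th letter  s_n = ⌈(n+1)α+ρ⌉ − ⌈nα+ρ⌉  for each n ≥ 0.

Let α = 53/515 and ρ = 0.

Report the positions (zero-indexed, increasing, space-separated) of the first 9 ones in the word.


0 9 19 29 38 48 58 68 77

n=0: ⌈53/515⌉−⌈0/515⌉ = 1−0 = 1  ← one
n=1: ⌈106/515⌉−⌈53/515⌉ = 1−1 = 0
n=2: ⌈159/515⌉−⌈106/515⌉ = 1−1 = 0
  …
n=9: ⌈530/515⌉−⌈477/515⌉ = 2−1 = 1  ← one
n=10: ⌈583/515⌉−⌈530/515⌉ = 2−2 = 0
n=11: ⌈636/515⌉−⌈583/515⌉ = 2−2 = 0
  …
n=19: ⌈1060/515⌉−⌈1007/515⌉ = 3−2 = 1  ← one
n=20: ⌈1113/515⌉−⌈1060/515⌉ = 3−3 = 0
n=21: ⌈1166/515⌉−⌈1113/515⌉ = 3−3 = 0
  …
n=29: ⌈1590/515⌉−⌈1537/515⌉ = 4−3 = 1  ← one
n=30: ⌈1643/515⌉−⌈1590/515⌉ = 4−4 = 0
n=31: ⌈1696/515⌉−⌈1643/515⌉ = 4−4 = 0
  …
n=38: ⌈2067/515⌉−⌈2014/515⌉ = 5−4 = 1  ← one
n=39: ⌈2120/515⌉−⌈2067/515⌉ = 5−5 = 0
n=40: ⌈2173/515⌉−⌈2120/515⌉ = 5−5 = 0
  …
n=48: ⌈2597/515⌉−⌈2544/515⌉ = 6−5 = 1  ← one
n=49: ⌈2650/515⌉−⌈2597/515⌉ = 6−6 = 0
n=50: ⌈2703/515⌉−⌈2650/515⌉ = 6−6 = 0
  …
n=58: ⌈3127/515⌉−⌈3074/515⌉ = 7−6 = 1  ← one
n=59: ⌈3180/515⌉−⌈3127/515⌉ = 7−7 = 0
n=60: ⌈3233/515⌉−⌈3180/515⌉ = 7−7 = 0
  …
n=68: ⌈3657/515⌉−⌈3604/515⌉ = 8−7 = 1  ← one
n=69: ⌈3710/515⌉−⌈3657/515⌉ = 8−8 = 0
n=70: ⌈3763/515⌉−⌈3710/515⌉ = 8−8 = 0
  …
n=77: ⌈4134/515⌉−⌈4081/515⌉ = 9−8 = 1  ← one
positions of the first 9 ones: 0 9 19 29 38 48 58 68 77


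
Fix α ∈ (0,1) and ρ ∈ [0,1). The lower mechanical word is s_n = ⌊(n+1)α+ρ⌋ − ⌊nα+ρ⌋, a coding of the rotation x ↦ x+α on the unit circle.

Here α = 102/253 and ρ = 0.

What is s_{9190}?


(n+1)α + ρ = (9191·102) / 253 = 937482/253
nα + ρ     = (9190·102) / 253 = 937380/253
⌊937482/253⌋ = 3705,  ⌊937380/253⌋ = 3705
s_{9190} = 3705 − 3705 = 0

0


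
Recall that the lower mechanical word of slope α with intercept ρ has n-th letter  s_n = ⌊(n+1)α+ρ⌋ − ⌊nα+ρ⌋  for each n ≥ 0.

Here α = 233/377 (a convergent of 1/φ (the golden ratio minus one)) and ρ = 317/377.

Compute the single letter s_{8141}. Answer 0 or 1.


(n+1)α + ρ = (8142·233 + 317) / 377 = 1897403/377
nα + ρ     = (8141·233 + 317) / 377 = 1897170/377
⌊1897403/377⌋ = 5032,  ⌊1897170/377⌋ = 5032
s_{8141} = 5032 − 5032 = 0

0


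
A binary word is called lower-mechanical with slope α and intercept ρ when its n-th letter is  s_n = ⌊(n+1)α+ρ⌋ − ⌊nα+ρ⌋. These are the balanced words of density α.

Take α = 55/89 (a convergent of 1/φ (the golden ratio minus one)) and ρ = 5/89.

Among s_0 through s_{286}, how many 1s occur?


177

#1s = Σ_{n=0}^{286} s_n = Σ_{n=0}^{286} (⌊(n+1)α+ρ⌋ − ⌊nα+ρ⌋)
the sum telescopes: every ⌊nα+ρ⌋ with 0 < n < 287 appears once with + and once with −, leaving ⌊287α+ρ⌋ − ⌊0·α+ρ⌋
287α + ρ = (287·55 + 5) / 89 = 15790/89
ρ = 5/89
⌊15790/89⌋ = 177,  ⌊5/89⌋ = 0
#1s = 177 − 0 = 177


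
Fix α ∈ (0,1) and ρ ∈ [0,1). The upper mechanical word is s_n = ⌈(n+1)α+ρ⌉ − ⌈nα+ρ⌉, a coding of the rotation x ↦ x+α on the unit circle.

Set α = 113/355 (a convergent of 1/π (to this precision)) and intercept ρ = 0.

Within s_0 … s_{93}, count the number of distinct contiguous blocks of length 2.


t_n = ⌈(n·113)/355⌉ for n = 0 … 94:
  n=0…9: ⌈0/355⌉=0 ⌈113/355⌉=1 ⌈226/355⌉=1 ⌈339/355⌉=1 ⌈452/355⌉=2 ⌈565/355⌉=2 ⌈678/355⌉=2 ⌈791/355⌉=3 ⌈904/355⌉=3 ⌈1017/355⌉=3
  n=10…19: ⌈1130/355⌉=4 ⌈1243/355⌉=4 ⌈1356/355⌉=4 ⌈1469/355⌉=5 ⌈1582/355⌉=5 ⌈1695/355⌉=5 ⌈1808/355⌉=6 ⌈1921/355⌉=6 ⌈2034/355⌉=6 ⌈2147/355⌉=7
  n=20…29: ⌈2260/355⌉=7 ⌈2373/355⌉=7 ⌈2486/355⌉=8 ⌈2599/355⌉=8 ⌈2712/355⌉=8 ⌈2825/355⌉=8 ⌈2938/355⌉=9 ⌈3051/355⌉=9 ⌈3164/355⌉=9 ⌈3277/355⌉=10
  n=30…39: ⌈3390/355⌉=10 ⌈3503/355⌉=10 ⌈3616/355⌉=11 ⌈3729/355⌉=11 ⌈3842/355⌉=11 ⌈3955/355⌉=12 ⌈4068/355⌉=12 ⌈4181/355⌉=12 ⌈4294/355⌉=13 ⌈4407/355⌉=13
  n=40…49: ⌈4520/355⌉=13 ⌈4633/355⌉=14 ⌈4746/355⌉=14 ⌈4859/355⌉=14 ⌈4972/355⌉=15 ⌈5085/355⌉=15 ⌈5198/355⌉=15 ⌈5311/355⌉=15 ⌈5424/355⌉=16 ⌈5537/355⌉=16
  n=50…59: ⌈5650/355⌉=16 ⌈5763/355⌉=17 ⌈5876/355⌉=17 ⌈5989/355⌉=17 ⌈6102/355⌉=18 ⌈6215/355⌉=18 ⌈6328/355⌉=18 ⌈6441/355⌉=19 ⌈6554/355⌉=19 ⌈6667/355⌉=19
  n=60…69: ⌈6780/355⌉=20 ⌈6893/355⌉=20 ⌈7006/355⌉=20 ⌈7119/355⌉=21 ⌈7232/355⌉=21 ⌈7345/355⌉=21 ⌈7458/355⌉=22 ⌈7571/355⌉=22 ⌈7684/355⌉=22 ⌈7797/355⌉=22
  n=70…79: ⌈7910/355⌉=23 ⌈8023/355⌉=23 ⌈8136/355⌉=23 ⌈8249/355⌉=24 ⌈8362/355⌉=24 ⌈8475/355⌉=24 ⌈8588/355⌉=25 ⌈8701/355⌉=25 ⌈8814/355⌉=25 ⌈8927/355⌉=26
  n=80…89: ⌈9040/355⌉=26 ⌈9153/355⌉=26 ⌈9266/355⌉=27 ⌈9379/355⌉=27 ⌈9492/355⌉=27 ⌈9605/355⌉=28 ⌈9718/355⌉=28 ⌈9831/355⌉=28 ⌈9944/355⌉=29 ⌈10057/355⌉=29
  n=90…94: ⌈10170/355⌉=29 ⌈10283/355⌉=29 ⌈10396/355⌉=30 ⌈10509/355⌉=30 ⌈10622/355⌉=30
s_n = t_(n+1) − t_n for n = 0 … 93 gives
prefix = 1001001001001001001001000100100100100100100100010010010010010010010001001001001001001001000100
slide a length-2 window over [0..1] … [92..93] (93 windows); first occurrence of each distinct factor:
  [  0..  1] 10
  [  1..  2] 00
  [  2..  3] 01
  (the other 90 windows repeat one of these)
distinct factors: {00, 01, 10}
count = 3  (Sturmian bound for length 2 is 3)

3


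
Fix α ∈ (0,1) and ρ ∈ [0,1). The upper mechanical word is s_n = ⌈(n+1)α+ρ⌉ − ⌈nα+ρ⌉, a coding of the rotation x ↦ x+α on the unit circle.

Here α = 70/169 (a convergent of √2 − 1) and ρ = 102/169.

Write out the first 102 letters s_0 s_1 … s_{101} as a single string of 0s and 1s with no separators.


100101001010010101001010010101001010010100101010010100101010010100101010010100101001010100101001010100

n=0: ⌈(1·70+102)/169⌉ − ⌈(0·70+102)/169⌉ = ⌈172/169⌉ − ⌈102/169⌉ = 2 − 1 = 1
n=1: ⌈(2·70+102)/169⌉ − ⌈(1·70+102)/169⌉ = ⌈242/169⌉ − ⌈172/169⌉ = 2 − 2 = 0
n=2: ⌈(3·70+102)/169⌉ − ⌈(2·70+102)/169⌉ = ⌈312/169⌉ − ⌈242/169⌉ = 2 − 2 = 0
n=3: ⌈(4·70+102)/169⌉ − ⌈(3·70+102)/169⌉ = ⌈382/169⌉ − ⌈312/169⌉ = 3 − 2 = 1
n=4: ⌈(5·70+102)/169⌉ − ⌈(4·70+102)/169⌉ = ⌈452/169⌉ − ⌈382/169⌉ = 3 − 3 = 0
n=5: ⌈(6·70+102)/169⌉ − ⌈(5·70+102)/169⌉ = ⌈522/169⌉ − ⌈452/169⌉ = 4 − 3 = 1
n=6: ⌈(7·70+102)/169⌉ − ⌈(6·70+102)/169⌉ = ⌈592/169⌉ − ⌈522/169⌉ = 4 − 4 = 0
n=7: ⌈(8·70+102)/169⌉ − ⌈(7·70+102)/169⌉ = ⌈662/169⌉ − ⌈592/169⌉ = 4 − 4 = 0
n=8: ⌈(9·70+102)/169⌉ − ⌈(8·70+102)/169⌉ = ⌈732/169⌉ − ⌈662/169⌉ = 5 − 4 = 1
n=9: ⌈(10·70+102)/169⌉ − ⌈(9·70+102)/169⌉ = ⌈802/169⌉ − ⌈732/169⌉ = 5 − 5 = 0
n=10: ⌈(11·70+102)/169⌉ − ⌈(10·70+102)/169⌉ = ⌈872/169⌉ − ⌈802/169⌉ = 6 − 5 = 1
n=11: ⌈(12·70+102)/169⌉ − ⌈(11·70+102)/169⌉ = ⌈942/169⌉ − ⌈872/169⌉ = 6 − 6 = 0
n=12: ⌈(13·70+102)/169⌉ − ⌈(12·70+102)/169⌉ = ⌈1012/169⌉ − ⌈942/169⌉ = 6 − 6 = 0
n=13: ⌈(14·70+102)/169⌉ − ⌈(13·70+102)/169⌉ = ⌈1082/169⌉ − ⌈1012/169⌉ = 7 − 6 = 1
n=14: ⌈(15·70+102)/169⌉ − ⌈(14·70+102)/169⌉ = ⌈1152/169⌉ − ⌈1082/169⌉ = 7 − 7 = 0
n=15: ⌈(16·70+102)/169⌉ − ⌈(15·70+102)/169⌉ = ⌈1222/169⌉ − ⌈1152/169⌉ = 8 − 7 = 1
n=16: ⌈(17·70+102)/169⌉ − ⌈(16·70+102)/169⌉ = ⌈1292/169⌉ − ⌈1222/169⌉ = 8 − 8 = 0
n=17: ⌈(18·70+102)/169⌉ − ⌈(17·70+102)/169⌉ = ⌈1362/169⌉ − ⌈1292/169⌉ = 9 − 8 = 1
n=18: ⌈(19·70+102)/169⌉ − ⌈(18·70+102)/169⌉ = ⌈1432/169⌉ − ⌈1362/169⌉ = 9 − 9 = 0
n=19: ⌈(20·70+102)/169⌉ − ⌈(19·70+102)/169⌉ = ⌈1502/169⌉ − ⌈1432/169⌉ = 9 − 9 = 0
n=20: ⌈(21·70+102)/169⌉ − ⌈(20·70+102)/169⌉ = ⌈1572/169⌉ − ⌈1502/169⌉ = 10 − 9 = 1
n=21: ⌈(22·70+102)/169⌉ − ⌈(21·70+102)/169⌉ = ⌈1642/169⌉ − ⌈1572/169⌉ = 10 − 10 = 0
n=22: ⌈(23·70+102)/169⌉ − ⌈(22·70+102)/169⌉ = ⌈1712/169⌉ − ⌈1642/169⌉ = 11 − 10 = 1
n=23: ⌈(24·70+102)/169⌉ − ⌈(23·70+102)/169⌉ = ⌈1782/169⌉ − ⌈1712/169⌉ = 11 − 11 = 0
n=24: ⌈(25·70+102)/169⌉ − ⌈(24·70+102)/169⌉ = ⌈1852/169⌉ − ⌈1782/169⌉ = 11 − 11 = 0
n=25: ⌈(26·70+102)/169⌉ − ⌈(25·70+102)/169⌉ = ⌈1922/169⌉ − ⌈1852/169⌉ = 12 − 11 = 1
n=26: ⌈(27·70+102)/169⌉ − ⌈(26·70+102)/169⌉ = ⌈1992/169⌉ − ⌈1922/169⌉ = 12 − 12 = 0
n=27: ⌈(28·70+102)/169⌉ − ⌈(27·70+102)/169⌉ = ⌈2062/169⌉ − ⌈1992/169⌉ = 13 − 12 = 1
n=28: ⌈(29·70+102)/169⌉ − ⌈(28·70+102)/169⌉ = ⌈2132/169⌉ − ⌈2062/169⌉ = 13 − 13 = 0
n=29: ⌈(30·70+102)/169⌉ − ⌈(29·70+102)/169⌉ = ⌈2202/169⌉ − ⌈2132/169⌉ = 14 − 13 = 1
n=30: ⌈(31·70+102)/169⌉ − ⌈(30·70+102)/169⌉ = ⌈2272/169⌉ − ⌈2202/169⌉ = 14 − 14 = 0
n=31: ⌈(32·70+102)/169⌉ − ⌈(31·70+102)/169⌉ = ⌈2342/169⌉ − ⌈2272/169⌉ = 14 − 14 = 0
n=32: ⌈(33·70+102)/169⌉ − ⌈(32·70+102)/169⌉ = ⌈2412/169⌉ − ⌈2342/169⌉ = 15 − 14 = 1
n=33: ⌈(34·70+102)/169⌉ − ⌈(33·70+102)/169⌉ = ⌈2482/169⌉ − ⌈2412/169⌉ = 15 − 15 = 0
n=34: ⌈(35·70+102)/169⌉ − ⌈(34·70+102)/169⌉ = ⌈2552/169⌉ − ⌈2482/169⌉ = 16 − 15 = 1
n=35: ⌈(36·70+102)/169⌉ − ⌈(35·70+102)/169⌉ = ⌈2622/169⌉ − ⌈2552/169⌉ = 16 − 16 = 0
n=36: ⌈(37·70+102)/169⌉ − ⌈(36·70+102)/169⌉ = ⌈2692/169⌉ − ⌈2622/169⌉ = 16 − 16 = 0
n=37: ⌈(38·70+102)/169⌉ − ⌈(37·70+102)/169⌉ = ⌈2762/169⌉ − ⌈2692/169⌉ = 17 − 16 = 1
n=38: ⌈(39·70+102)/169⌉ − ⌈(38·70+102)/169⌉ = ⌈2832/169⌉ − ⌈2762/169⌉ = 17 − 17 = 0
n=39: ⌈(40·70+102)/169⌉ − ⌈(39·70+102)/169⌉ = ⌈2902/169⌉ − ⌈2832/169⌉ = 18 − 17 = 1
n=40: ⌈(41·70+102)/169⌉ − ⌈(40·70+102)/169⌉ = ⌈2972/169⌉ − ⌈2902/169⌉ = 18 − 18 = 0
n=41: ⌈(42·70+102)/169⌉ − ⌈(41·70+102)/169⌉ = ⌈3042/169⌉ − ⌈2972/169⌉ = 18 − 18 = 0
n=42: ⌈(43·70+102)/169⌉ − ⌈(42·70+102)/169⌉ = ⌈3112/169⌉ − ⌈3042/169⌉ = 19 − 18 = 1
n=43: ⌈(44·70+102)/169⌉ − ⌈(43·70+102)/169⌉ = ⌈3182/169⌉ − ⌈3112/169⌉ = 19 − 19 = 0
n=44: ⌈(45·70+102)/169⌉ − ⌈(44·70+102)/169⌉ = ⌈3252/169⌉ − ⌈3182/169⌉ = 20 − 19 = 1
n=45: ⌈(46·70+102)/169⌉ − ⌈(45·70+102)/169⌉ = ⌈3322/169⌉ − ⌈3252/169⌉ = 20 − 20 = 0
n=46: ⌈(47·70+102)/169⌉ − ⌈(46·70+102)/169⌉ = ⌈3392/169⌉ − ⌈3322/169⌉ = 21 − 20 = 1
n=47: ⌈(48·70+102)/169⌉ − ⌈(47·70+102)/169⌉ = ⌈3462/169⌉ − ⌈3392/169⌉ = 21 − 21 = 0
n=48: ⌈(49·70+102)/169⌉ − ⌈(48·70+102)/169⌉ = ⌈3532/169⌉ − ⌈3462/169⌉ = 21 − 21 = 0
n=49: ⌈(50·70+102)/169⌉ − ⌈(49·70+102)/169⌉ = ⌈3602/169⌉ − ⌈3532/169⌉ = 22 − 21 = 1
n=50: ⌈(51·70+102)/169⌉ − ⌈(50·70+102)/169⌉ = ⌈3672/169⌉ − ⌈3602/169⌉ = 22 − 22 = 0
n=51: ⌈(52·70+102)/169⌉ − ⌈(51·70+102)/169⌉ = ⌈3742/169⌉ − ⌈3672/169⌉ = 23 − 22 = 1
n=52: ⌈(53·70+102)/169⌉ − ⌈(52·70+102)/169⌉ = ⌈3812/169⌉ − ⌈3742/169⌉ = 23 − 23 = 0
n=53: ⌈(54·70+102)/169⌉ − ⌈(53·70+102)/169⌉ = ⌈3882/169⌉ − ⌈3812/169⌉ = 23 − 23 = 0
n=54: ⌈(55·70+102)/169⌉ − ⌈(54·70+102)/169⌉ = ⌈3952/169⌉ − ⌈3882/169⌉ = 24 − 23 = 1
n=55: ⌈(56·70+102)/169⌉ − ⌈(55·70+102)/169⌉ = ⌈4022/169⌉ − ⌈3952/169⌉ = 24 − 24 = 0
n=56: ⌈(57·70+102)/169⌉ − ⌈(56·70+102)/169⌉ = ⌈4092/169⌉ − ⌈4022/169⌉ = 25 − 24 = 1
n=57: ⌈(58·70+102)/169⌉ − ⌈(57·70+102)/169⌉ = ⌈4162/169⌉ − ⌈4092/169⌉ = 25 − 25 = 0
n=58: ⌈(59·70+102)/169⌉ − ⌈(58·70+102)/169⌉ = ⌈4232/169⌉ − ⌈4162/169⌉ = 26 − 25 = 1
n=59: ⌈(60·70+102)/169⌉ − ⌈(59·70+102)/169⌉ = ⌈4302/169⌉ − ⌈4232/169⌉ = 26 − 26 = 0
n=60: ⌈(61·70+102)/169⌉ − ⌈(60·70+102)/169⌉ = ⌈4372/169⌉ − ⌈4302/169⌉ = 26 − 26 = 0
n=61: ⌈(62·70+102)/169⌉ − ⌈(61·70+102)/169⌉ = ⌈4442/169⌉ − ⌈4372/169⌉ = 27 − 26 = 1
n=62: ⌈(63·70+102)/169⌉ − ⌈(62·70+102)/169⌉ = ⌈4512/169⌉ − ⌈4442/169⌉ = 27 − 27 = 0
n=63: ⌈(64·70+102)/169⌉ − ⌈(63·70+102)/169⌉ = ⌈4582/169⌉ − ⌈4512/169⌉ = 28 − 27 = 1
n=64: ⌈(65·70+102)/169⌉ − ⌈(64·70+102)/169⌉ = ⌈4652/169⌉ − ⌈4582/169⌉ = 28 − 28 = 0
n=65: ⌈(66·70+102)/169⌉ − ⌈(65·70+102)/169⌉ = ⌈4722/169⌉ − ⌈4652/169⌉ = 28 − 28 = 0
n=66: ⌈(67·70+102)/169⌉ − ⌈(66·70+102)/169⌉ = ⌈4792/169⌉ − ⌈4722/169⌉ = 29 − 28 = 1
n=67: ⌈(68·70+102)/169⌉ − ⌈(67·70+102)/169⌉ = ⌈4862/169⌉ − ⌈4792/169⌉ = 29 − 29 = 0
n=68: ⌈(69·70+102)/169⌉ − ⌈(68·70+102)/169⌉ = ⌈4932/169⌉ − ⌈4862/169⌉ = 30 − 29 = 1
n=69: ⌈(70·70+102)/169⌉ − ⌈(69·70+102)/169⌉ = ⌈5002/169⌉ − ⌈4932/169⌉ = 30 − 30 = 0
n=70: ⌈(71·70+102)/169⌉ − ⌈(70·70+102)/169⌉ = ⌈5072/169⌉ − ⌈5002/169⌉ = 31 − 30 = 1
n=71: ⌈(72·70+102)/169⌉ − ⌈(71·70+102)/169⌉ = ⌈5142/169⌉ − ⌈5072/169⌉ = 31 − 31 = 0
n=72: ⌈(73·70+102)/169⌉ − ⌈(72·70+102)/169⌉ = ⌈5212/169⌉ − ⌈5142/169⌉ = 31 − 31 = 0
n=73: ⌈(74·70+102)/169⌉ − ⌈(73·70+102)/169⌉ = ⌈5282/169⌉ − ⌈5212/169⌉ = 32 − 31 = 1
n=74: ⌈(75·70+102)/169⌉ − ⌈(74·70+102)/169⌉ = ⌈5352/169⌉ − ⌈5282/169⌉ = 32 − 32 = 0
n=75: ⌈(76·70+102)/169⌉ − ⌈(75·70+102)/169⌉ = ⌈5422/169⌉ − ⌈5352/169⌉ = 33 − 32 = 1
n=76: ⌈(77·70+102)/169⌉ − ⌈(76·70+102)/169⌉ = ⌈5492/169⌉ − ⌈5422/169⌉ = 33 − 33 = 0
n=77: ⌈(78·70+102)/169⌉ − ⌈(77·70+102)/169⌉ = ⌈5562/169⌉ − ⌈5492/169⌉ = 33 − 33 = 0
n=78: ⌈(79·70+102)/169⌉ − ⌈(78·70+102)/169⌉ = ⌈5632/169⌉ − ⌈5562/169⌉ = 34 − 33 = 1
n=79: ⌈(80·70+102)/169⌉ − ⌈(79·70+102)/169⌉ = ⌈5702/169⌉ − ⌈5632/169⌉ = 34 − 34 = 0
n=80: ⌈(81·70+102)/169⌉ − ⌈(80·70+102)/169⌉ = ⌈5772/169⌉ − ⌈5702/169⌉ = 35 − 34 = 1
n=81: ⌈(82·70+102)/169⌉ − ⌈(81·70+102)/169⌉ = ⌈5842/169⌉ − ⌈5772/169⌉ = 35 − 35 = 0
n=82: ⌈(83·70+102)/169⌉ − ⌈(82·70+102)/169⌉ = ⌈5912/169⌉ − ⌈5842/169⌉ = 35 − 35 = 0
n=83: ⌈(84·70+102)/169⌉ − ⌈(83·70+102)/169⌉ = ⌈5982/169⌉ − ⌈5912/169⌉ = 36 − 35 = 1
n=84: ⌈(85·70+102)/169⌉ − ⌈(84·70+102)/169⌉ = ⌈6052/169⌉ − ⌈5982/169⌉ = 36 − 36 = 0
n=85: ⌈(86·70+102)/169⌉ − ⌈(85·70+102)/169⌉ = ⌈6122/169⌉ − ⌈6052/169⌉ = 37 − 36 = 1
n=86: ⌈(87·70+102)/169⌉ − ⌈(86·70+102)/169⌉ = ⌈6192/169⌉ − ⌈6122/169⌉ = 37 − 37 = 0
n=87: ⌈(88·70+102)/169⌉ − ⌈(87·70+102)/169⌉ = ⌈6262/169⌉ − ⌈6192/169⌉ = 38 − 37 = 1
n=88: ⌈(89·70+102)/169⌉ − ⌈(88·70+102)/169⌉ = ⌈6332/169⌉ − ⌈6262/169⌉ = 38 − 38 = 0
n=89: ⌈(90·70+102)/169⌉ − ⌈(89·70+102)/169⌉ = ⌈6402/169⌉ − ⌈6332/169⌉ = 38 − 38 = 0
n=90: ⌈(91·70+102)/169⌉ − ⌈(90·70+102)/169⌉ = ⌈6472/169⌉ − ⌈6402/169⌉ = 39 − 38 = 1
n=91: ⌈(92·70+102)/169⌉ − ⌈(91·70+102)/169⌉ = ⌈6542/169⌉ − ⌈6472/169⌉ = 39 − 39 = 0
n=92: ⌈(93·70+102)/169⌉ − ⌈(92·70+102)/169⌉ = ⌈6612/169⌉ − ⌈6542/169⌉ = 40 − 39 = 1
n=93: ⌈(94·70+102)/169⌉ − ⌈(93·70+102)/169⌉ = ⌈6682/169⌉ − ⌈6612/169⌉ = 40 − 40 = 0
n=94: ⌈(95·70+102)/169⌉ − ⌈(94·70+102)/169⌉ = ⌈6752/169⌉ − ⌈6682/169⌉ = 40 − 40 = 0
n=95: ⌈(96·70+102)/169⌉ − ⌈(95·70+102)/169⌉ = ⌈6822/169⌉ − ⌈6752/169⌉ = 41 − 40 = 1
n=96: ⌈(97·70+102)/169⌉ − ⌈(96·70+102)/169⌉ = ⌈6892/169⌉ − ⌈6822/169⌉ = 41 − 41 = 0
n=97: ⌈(98·70+102)/169⌉ − ⌈(97·70+102)/169⌉ = ⌈6962/169⌉ − ⌈6892/169⌉ = 42 − 41 = 1
n=98: ⌈(99·70+102)/169⌉ − ⌈(98·70+102)/169⌉ = ⌈7032/169⌉ − ⌈6962/169⌉ = 42 − 42 = 0
n=99: ⌈(100·70+102)/169⌉ − ⌈(99·70+102)/169⌉ = ⌈7102/169⌉ − ⌈7032/169⌉ = 43 − 42 = 1
n=100: ⌈(101·70+102)/169⌉ − ⌈(100·70+102)/169⌉ = ⌈7172/169⌉ − ⌈7102/169⌉ = 43 − 43 = 0
n=101: ⌈(102·70+102)/169⌉ − ⌈(101·70+102)/169⌉ = ⌈7242/169⌉ − ⌈7172/169⌉ = 43 − 43 = 0


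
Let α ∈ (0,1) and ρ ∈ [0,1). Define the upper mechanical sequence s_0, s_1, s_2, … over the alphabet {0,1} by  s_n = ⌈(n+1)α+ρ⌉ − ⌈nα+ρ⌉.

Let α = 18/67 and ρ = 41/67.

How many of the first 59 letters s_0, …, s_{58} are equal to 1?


#1s = Σ_{n=0}^{58} s_n = Σ_{n=0}^{58} (⌈(n+1)α+ρ⌉ − ⌈nα+ρ⌉)
the sum telescopes: every ⌈nα+ρ⌉ with 0 < n < 59 appears once with + and once with −, leaving ⌈59α+ρ⌉ − ⌈0·α+ρ⌉
59α + ρ = (59·18 + 41) / 67 = 1103/67
ρ = 41/67
⌈1103/67⌉ = 17,  ⌈41/67⌉ = 1
#1s = 17 − 1 = 16

16
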